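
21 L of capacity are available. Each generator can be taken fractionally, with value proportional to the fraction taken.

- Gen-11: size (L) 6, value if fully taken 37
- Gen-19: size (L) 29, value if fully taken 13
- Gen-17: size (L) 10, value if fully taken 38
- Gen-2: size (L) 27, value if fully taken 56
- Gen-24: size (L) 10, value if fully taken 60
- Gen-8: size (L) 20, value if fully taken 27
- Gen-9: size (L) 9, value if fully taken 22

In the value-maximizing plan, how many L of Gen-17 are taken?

5

Rank by value-to-size ratio: Gen-11 37/6≈6.17, Gen-24 60/10≈6, Gen-17 38/10≈3.8, Gen-9 22/9≈2.44, Gen-2 56/27≈2.07, Gen-8 27/20≈1.35, Gen-19 13/29≈0.448.
All 6 L of Gen-11 fit (value 37) ; 15 remain.
Gen-24: take in full, 10 L for value 60 ; 5 left.
Fill the last 5 L with part of Gen-17: 5/10 of it earns 19.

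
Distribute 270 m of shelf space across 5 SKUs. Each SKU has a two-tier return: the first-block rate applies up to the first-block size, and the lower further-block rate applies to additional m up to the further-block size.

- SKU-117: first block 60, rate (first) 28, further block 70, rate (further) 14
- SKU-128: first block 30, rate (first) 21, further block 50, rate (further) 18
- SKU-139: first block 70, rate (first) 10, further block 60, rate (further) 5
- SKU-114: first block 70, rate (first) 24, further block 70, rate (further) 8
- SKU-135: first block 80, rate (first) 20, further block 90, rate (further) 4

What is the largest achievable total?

Rank every tier by rate: SKU-117/first 28 > SKU-114/first 24 > SKU-128/first 21 > SKU-135/first 20 > SKU-128/second 18 > SKU-117/second 14 > SKU-139/first 10 > SKU-114/second 8 > SKU-139/second 5 > SKU-135/second 4.
SKU-117/first (28): +60 ; 210 left.
Fill SKU-114 first block (70 at 24) ; 140 left.
SKU-128/first (21): +30 ; 110 left.
SKU-135 first at 20: fill all 80 ; 30 left.
SKU-128/second: +30 of 50 at 18; pool empty.
Total = 28×60 + 24×70 + 21×30 + 20×80 + 18×30 = 6130.

6130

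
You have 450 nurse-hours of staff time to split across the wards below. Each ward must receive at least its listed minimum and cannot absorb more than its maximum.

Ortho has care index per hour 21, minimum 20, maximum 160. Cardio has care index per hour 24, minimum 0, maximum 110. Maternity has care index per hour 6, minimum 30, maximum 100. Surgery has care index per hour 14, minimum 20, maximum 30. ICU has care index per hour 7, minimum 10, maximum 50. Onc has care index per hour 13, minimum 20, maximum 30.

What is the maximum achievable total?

Meeting every minimum uses 20+0+30+20+10+20 = 100 nurse-hours, leaving 350.
Highest care index per hour first: Cardio 24 > Ortho 21 > Surgery 14 > Onc 13 > ICU 7 > Maternity 6.
Cardio: +110 to 110 (cap) — 240 left.
Give Ortho 140 more to hit its cap of 160 — 100 left.
Surgery takes 10 more to reach its cap of 30 — 90 left.
Onc takes 10 more to reach its cap of 30 — 80 left.
ICU: +40 to 50 (cap) — 40 left.
Maternity: +40 (room for 70) → 70. Pool exhausted.
Total = 21×160 + 24×110 + 6×70 + 14×30 + 7×50 + 13×30 = 7580.

7580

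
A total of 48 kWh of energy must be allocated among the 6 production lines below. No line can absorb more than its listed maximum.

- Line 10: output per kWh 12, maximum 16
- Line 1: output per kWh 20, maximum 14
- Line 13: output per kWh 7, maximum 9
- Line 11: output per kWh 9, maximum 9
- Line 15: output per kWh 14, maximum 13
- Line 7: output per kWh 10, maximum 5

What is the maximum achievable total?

Order the production lines by output per kWh: Line 1 20 > Line 15 14 > Line 10 12 > Line 7 10 > Line 11 9 > Line 13 7.
Line 1 takes 14 to reach its cap of 14 — 34 left.
Line 15 takes 13 to reach its cap of 13 — 21 left.
Line 10: +16 to 16 (cap) — 5 left.
Give Line 7 5 to hit its cap of 5 — 0 left.
Total = 12×16 + 20×14 + 14×13 + 10×5 = 704.

704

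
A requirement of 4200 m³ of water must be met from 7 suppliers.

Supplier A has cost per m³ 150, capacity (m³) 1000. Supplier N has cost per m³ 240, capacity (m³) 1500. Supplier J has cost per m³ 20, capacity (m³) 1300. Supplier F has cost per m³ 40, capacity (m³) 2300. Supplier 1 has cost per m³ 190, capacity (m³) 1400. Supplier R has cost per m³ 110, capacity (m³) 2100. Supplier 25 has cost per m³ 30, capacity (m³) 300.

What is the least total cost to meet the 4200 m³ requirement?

160000

Fill from the cheapest supplier first.
Supplier J (20): use full 1300 ; 2900 m³ to go.
Take 300 from Supplier 25 at 30 ; need 2600 more.
Supplier F (40): use full 2300 ; 300 m³ to go.
Supplier R (110): take the remaining 300 ; done.
Supplier A, Supplier 1, Supplier N: unused.
Cost = 1300×20 + 300×30 + 2300×40 + 300×110 = 160000.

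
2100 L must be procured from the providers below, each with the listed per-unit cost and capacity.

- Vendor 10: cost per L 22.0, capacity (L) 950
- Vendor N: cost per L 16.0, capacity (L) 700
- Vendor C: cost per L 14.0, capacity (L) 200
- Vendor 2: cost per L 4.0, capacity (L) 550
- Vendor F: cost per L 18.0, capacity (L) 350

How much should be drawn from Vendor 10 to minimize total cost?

300

Fill from the cheapest provider first.
Vendor 2 (4.0): use full 550 ; 1550 L to go.
Vendor C (14.0): use full 200 ; 1350 L to go.
Vendor N at 16.0: take all 700 L ; 650 still needed.
Take 350 from Vendor F at 18.0 ; need 300 more.
Vendor 10 (22.0): take the remaining 300 ; done.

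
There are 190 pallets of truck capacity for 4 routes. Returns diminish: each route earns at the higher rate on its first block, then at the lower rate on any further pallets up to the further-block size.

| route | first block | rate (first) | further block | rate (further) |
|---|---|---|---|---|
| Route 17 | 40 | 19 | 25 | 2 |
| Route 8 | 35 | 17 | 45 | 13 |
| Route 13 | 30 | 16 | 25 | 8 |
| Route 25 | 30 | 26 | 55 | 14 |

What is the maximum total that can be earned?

3385

Treat each block as its own option and order by rate: Route 25/T1 26 > Route 17/T1 19 > Route 8/T1 17 > Route 13/T1 16 > Route 25/T2 14 > Route 8/T2 13 > Route 13/T2 8 > Route 17/T2 2.
Route 25/T1 (26): +30 — 160 left.
Route 17/T1 (19): +40 — 120 left.
Route 8 T1 at 17: fill all 35 — 85 left.
Fill Route 13 T1 block (30 at 16) — 55 left.
Route 25 T2 at 14: fill all 55 — 0 left.
Total = 26×30 + 19×40 + 17×35 + 16×30 + 14×55 = 3385.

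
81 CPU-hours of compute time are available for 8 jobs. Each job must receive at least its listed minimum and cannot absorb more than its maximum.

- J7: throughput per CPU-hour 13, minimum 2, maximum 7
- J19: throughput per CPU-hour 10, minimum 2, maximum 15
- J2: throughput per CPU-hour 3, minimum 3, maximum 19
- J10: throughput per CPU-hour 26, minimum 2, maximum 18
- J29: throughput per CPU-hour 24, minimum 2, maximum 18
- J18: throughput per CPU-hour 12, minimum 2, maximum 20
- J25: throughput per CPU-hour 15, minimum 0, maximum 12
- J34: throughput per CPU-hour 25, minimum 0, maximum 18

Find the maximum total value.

Meeting every minimum uses 2+2+3+2+2+2+0+0 = 13 CPU-hours, leaving 68.
Highest throughput per CPU-hour first: J10 26 > J34 25 > J29 24 > J25 15 > J7 13 > J18 12 > J19 10 > J2 3.
J10 takes 16 more to reach its cap of 18 → 52 left.
J34 takes 18 more to reach its cap of 18 → 34 left.
Give J29 16 more to hit its cap of 18 → 18 left.
Give J25 12 more to hit its cap of 12 → 6 left.
Give J7 5 more to hit its cap of 7 → 1 left.
Only 1 left; J18 takes them to reach 3.
Total = 13×7 + 10×2 + 3×3 + 26×18 + 24×18 + 12×3 + 15×12 + 25×18 = 1686.

1686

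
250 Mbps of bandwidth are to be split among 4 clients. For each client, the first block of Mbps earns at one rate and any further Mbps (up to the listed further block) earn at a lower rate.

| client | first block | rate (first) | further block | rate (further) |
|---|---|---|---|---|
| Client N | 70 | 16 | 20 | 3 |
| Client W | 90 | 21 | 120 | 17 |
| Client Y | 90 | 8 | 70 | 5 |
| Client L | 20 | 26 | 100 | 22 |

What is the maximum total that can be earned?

Rank every tier by rate: Client L/tier1 26 > Client L/tier2 22 > Client W/tier1 21 > Client W/tier2 17 > Client N/tier1 16 > Client Y/tier1 8 > Client Y/tier2 5 > Client N/tier2 3.
Fill Client L tier1 block (20 at 26) ; 230 left.
Client L tier2 at 22: fill all 100 ; 130 left.
Client W/tier1 (21): +90 ; 40 left.
Client W/tier2: +40 of 120 at 17; pool empty.
Total = 26×20 + 22×100 + 21×90 + 17×40 = 5290.

5290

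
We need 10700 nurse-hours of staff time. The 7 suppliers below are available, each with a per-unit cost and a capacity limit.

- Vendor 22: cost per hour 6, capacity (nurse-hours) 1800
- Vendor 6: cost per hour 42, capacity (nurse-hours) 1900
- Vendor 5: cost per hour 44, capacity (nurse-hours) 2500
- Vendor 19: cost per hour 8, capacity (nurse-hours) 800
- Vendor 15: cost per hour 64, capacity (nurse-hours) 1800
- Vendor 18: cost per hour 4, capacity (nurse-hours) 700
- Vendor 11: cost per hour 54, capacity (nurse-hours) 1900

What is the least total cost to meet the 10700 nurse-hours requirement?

382800

Cheapest first:
Vendor 18 (4): use full 700 — 10000 nurse-hours to go.
Vendor 22 at 6: take all 1800 nurse-hours — 8200 still needed.
Vendor 19 (8): use full 800 — 7400 nurse-hours to go.
Vendor 6 (42): use full 1900 — 5500 nurse-hours to go.
Vendor 5 at 44: take all 2500 nurse-hours — 3000 still needed.
Vendor 11 (54): use full 1900 — 1100 nurse-hours to go.
Take 1100 from Vendor 15 at 64 to finish.
Cost = 700×4 + 1800×6 + 800×8 + 1900×42 + 2500×44 + 1900×54 + 1100×64 = 382800.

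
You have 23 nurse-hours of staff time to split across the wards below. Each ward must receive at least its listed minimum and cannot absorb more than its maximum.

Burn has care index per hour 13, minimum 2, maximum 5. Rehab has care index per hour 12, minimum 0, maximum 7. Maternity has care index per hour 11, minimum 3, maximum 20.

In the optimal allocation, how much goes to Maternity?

Meeting every minimum uses 2+0+3 = 5 nurse-hours, leaving 18.
Order the wards by care index per hour: Burn 13 > Rehab 12 > Maternity 11.
Give Burn 3 more to hit its cap of 5 → 15 left.
Give Rehab 7 more to hit its cap of 7 → 8 left.
Maternity: +8 (room for 17) → 11. Pool exhausted.

11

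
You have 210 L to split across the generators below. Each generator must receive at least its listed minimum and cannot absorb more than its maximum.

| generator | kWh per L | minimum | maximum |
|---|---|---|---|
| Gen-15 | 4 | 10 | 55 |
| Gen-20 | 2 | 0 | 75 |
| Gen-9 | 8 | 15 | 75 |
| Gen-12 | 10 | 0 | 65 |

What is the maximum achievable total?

1500

Meeting every minimum uses 10+0+15+0 = 25 L, leaving 185.
Highest kWh per L first: Gen-12 10 > Gen-9 8 > Gen-15 4 > Gen-20 2.
Give Gen-12 65 more to hit its cap of 65 ; 120 left.
Give Gen-9 60 more to hit its cap of 75 ; 60 left.
Gen-15: +45 to 55 (cap) ; 15 left.
Gen-20 has room for 75 more but only 15 remain, so it gets 15.
Total = 4×55 + 2×15 + 8×75 + 10×65 = 1500.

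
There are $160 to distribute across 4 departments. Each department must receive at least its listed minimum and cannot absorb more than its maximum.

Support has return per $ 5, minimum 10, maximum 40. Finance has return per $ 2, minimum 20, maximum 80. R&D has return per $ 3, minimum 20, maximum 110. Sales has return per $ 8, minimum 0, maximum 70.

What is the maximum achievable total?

Meeting every minimum uses 10+20+20+0 = 50 $, leaving 110.
Rank by return per $: Sales 8 > Support 5 > R&D 3 > Finance 2.
Give Sales 70 more to hit its cap of 70 ; 40 left.
Support: +30 to 40 (cap) ; 10 left.
Only 10 left; R&D takes them to reach 30.
Total = 5×40 + 2×20 + 3×30 + 8×70 = 890.

890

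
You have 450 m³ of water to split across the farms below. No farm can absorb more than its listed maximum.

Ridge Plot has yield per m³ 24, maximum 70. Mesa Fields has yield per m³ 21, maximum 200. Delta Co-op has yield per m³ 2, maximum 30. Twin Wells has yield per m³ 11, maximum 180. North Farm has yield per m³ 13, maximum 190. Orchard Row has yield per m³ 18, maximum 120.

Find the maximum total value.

8820

Rank by yield per m³: Ridge Plot 24 > Mesa Fields 21 > Orchard Row 18 > North Farm 13 > Twin Wells 11 > Delta Co-op 2.
Ridge Plot takes 70 to reach its cap of 70 — 380 left.
Give Mesa Fields 200 to hit its cap of 200 — 180 left.
Orchard Row: +120 to 120 (cap) — 60 left.
North Farm: +60 (room for 190) → 60. Pool exhausted.
Total = 24×70 + 21×200 + 13×60 + 18×120 = 8820.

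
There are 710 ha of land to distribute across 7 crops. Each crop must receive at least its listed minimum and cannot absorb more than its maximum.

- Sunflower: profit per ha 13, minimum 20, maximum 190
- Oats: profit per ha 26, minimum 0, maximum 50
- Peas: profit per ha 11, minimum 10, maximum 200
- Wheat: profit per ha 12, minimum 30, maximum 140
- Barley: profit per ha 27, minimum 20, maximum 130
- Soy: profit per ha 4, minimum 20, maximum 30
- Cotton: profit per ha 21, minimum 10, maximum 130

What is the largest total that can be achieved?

12320

Meeting every minimum uses 20+0+10+30+20+20+10 = 110 ha, leaving 600.
Rank by profit per ha: Barley 27 > Oats 26 > Cotton 21 > Sunflower 13 > Wheat 12 > Peas 11 > Soy 4.
Barley takes 110 more to reach its cap of 130 → 490 left.
Oats takes 50 more to reach its cap of 50 → 440 left.
Give Cotton 120 more to hit its cap of 130 → 320 left.
Give Sunflower 170 more to hit its cap of 190 → 150 left.
Wheat takes 110 more to reach its cap of 140 → 40 left.
Peas has room for 190 more but only 40 remain, so it gets 50.
Total = 13×190 + 26×50 + 11×50 + 12×140 + 27×130 + 4×20 + 21×130 = 12320.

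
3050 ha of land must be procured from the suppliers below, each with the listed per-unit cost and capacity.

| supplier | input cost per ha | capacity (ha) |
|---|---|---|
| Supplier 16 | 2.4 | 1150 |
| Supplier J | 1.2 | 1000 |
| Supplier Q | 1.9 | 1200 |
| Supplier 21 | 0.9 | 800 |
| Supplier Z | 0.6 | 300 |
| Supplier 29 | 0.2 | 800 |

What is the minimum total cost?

Fill from the cheapest supplier first.
Supplier 29 at 0.2: take all 800 ha — 2250 still needed.
Supplier Z at 0.6: take all 300 ha — 1950 still needed.
Supplier 21 at 0.9: take all 800 ha — 1150 still needed.
Take 1000 from Supplier J at 1.2 — need 150 more.
Take 150 from Supplier Q at 1.9 to finish.
Supplier 16: unused.
Cost = 800×0.2 + 300×0.6 + 800×0.9 + 1000×1.2 + 150×1.9 = 2545.

2545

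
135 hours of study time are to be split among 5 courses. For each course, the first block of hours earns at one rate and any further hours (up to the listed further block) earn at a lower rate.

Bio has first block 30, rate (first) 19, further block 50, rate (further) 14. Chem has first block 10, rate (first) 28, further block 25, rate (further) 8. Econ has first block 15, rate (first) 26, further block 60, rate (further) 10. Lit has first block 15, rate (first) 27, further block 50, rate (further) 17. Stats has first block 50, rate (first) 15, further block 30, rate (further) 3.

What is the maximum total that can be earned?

2720

Order all 10 blocks by rate: Chem/first 28 > Lit/first 27 > Econ/first 26 > Bio/first 19 > Lit/second 17 > Stats/first 15 > Bio/second 14 > Econ/second 10 > Chem/second 8 > Stats/second 3.
Chem first at 28: fill all 10 ; 125 left.
Lit first at 27: fill all 15 ; 110 left.
Fill Econ first block (15 at 26) ; 95 left.
Bio first at 19: fill all 30 ; 65 left.
Fill Lit second block (50 at 17) ; 15 left.
Stats first at 15: only 15 left, fill 15.
Total = 28×10 + 27×15 + 26×15 + 19×30 + 17×50 + 15×15 = 2720.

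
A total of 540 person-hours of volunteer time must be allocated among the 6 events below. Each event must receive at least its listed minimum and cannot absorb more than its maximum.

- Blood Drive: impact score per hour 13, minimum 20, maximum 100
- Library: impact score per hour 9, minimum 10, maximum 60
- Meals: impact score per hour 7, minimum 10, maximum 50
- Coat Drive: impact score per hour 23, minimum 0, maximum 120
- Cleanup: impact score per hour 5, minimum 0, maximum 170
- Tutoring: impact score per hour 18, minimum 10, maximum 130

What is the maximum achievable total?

7690

Meeting every minimum uses 20+10+10+0+0+10 = 50 person-hours, leaving 490.
Rank by impact score per hour: Coat Drive 23 > Tutoring 18 > Blood Drive 13 > Library 9 > Meals 7 > Cleanup 5.
Coat Drive takes 120 more to reach its cap of 120 ; 370 left.
Tutoring: +120 to 130 (cap) ; 250 left.
Blood Drive takes 80 more to reach its cap of 100 ; 170 left.
Give Library 50 more to hit its cap of 60 ; 120 left.
Meals: +40 to 50 (cap) ; 80 left.
Only 80 left; Cleanup takes them to reach 80.
Total = 13×100 + 9×60 + 7×50 + 23×120 + 5×80 + 18×130 = 7690.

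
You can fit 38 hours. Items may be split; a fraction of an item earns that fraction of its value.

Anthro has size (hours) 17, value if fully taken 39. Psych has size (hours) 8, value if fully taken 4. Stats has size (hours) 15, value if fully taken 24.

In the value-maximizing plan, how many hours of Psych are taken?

6

Best value per unit of size first: Anthro 39/17≈2.29, Stats 24/15≈1.6, Psych 4/8≈0.5.
All 17 hours of Anthro fit (value 39) → 21 remain.
Stats: take in full, 15 hours for value 24 → 6 left.
Fill the last 6 hours with part of Psych: 6/8 of it earns 3.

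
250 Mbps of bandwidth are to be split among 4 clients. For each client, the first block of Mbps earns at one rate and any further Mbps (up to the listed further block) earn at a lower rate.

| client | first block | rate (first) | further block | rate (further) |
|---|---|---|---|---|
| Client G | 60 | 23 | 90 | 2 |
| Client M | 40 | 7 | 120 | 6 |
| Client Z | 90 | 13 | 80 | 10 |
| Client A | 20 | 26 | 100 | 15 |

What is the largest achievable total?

Rank every tier by rate: Client A/tier1 26 > Client G/tier1 23 > Client A/tier2 15 > Client Z/tier1 13 > Client Z/tier2 10 > Client M/tier1 7 > Client M/tier2 6 > Client G/tier2 2.
Fill Client A tier1 block (20 at 26) ; 230 left.
Fill Client G tier1 block (60 at 23) ; 170 left.
Client A tier2 at 15: fill all 100 ; 70 left.
Client Z/tier1: +70 of 90 at 13; pool empty.
Total = 26×20 + 23×60 + 15×100 + 13×70 = 4310.

4310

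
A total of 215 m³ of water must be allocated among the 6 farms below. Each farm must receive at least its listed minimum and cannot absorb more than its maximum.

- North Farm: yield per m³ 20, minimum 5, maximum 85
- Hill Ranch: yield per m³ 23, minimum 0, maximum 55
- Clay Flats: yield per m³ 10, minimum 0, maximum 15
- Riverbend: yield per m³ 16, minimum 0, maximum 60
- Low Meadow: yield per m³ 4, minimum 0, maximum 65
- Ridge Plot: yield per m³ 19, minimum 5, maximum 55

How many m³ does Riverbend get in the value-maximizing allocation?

Meeting every minimum uses 5+0+0+0+0+5 = 10 m³, leaving 205.
Order the farms by yield per m³: Hill Ranch 23 > North Farm 20 > Ridge Plot 19 > Riverbend 16 > Clay Flats 10 > Low Meadow 4.
Hill Ranch takes 55 more to reach its cap of 55 — 150 left.
Give North Farm 80 more to hit its cap of 85 — 70 left.
Ridge Plot: +50 to 55 (cap) — 20 left.
Riverbend: +20 (room for 60) → 20. Pool exhausted.

20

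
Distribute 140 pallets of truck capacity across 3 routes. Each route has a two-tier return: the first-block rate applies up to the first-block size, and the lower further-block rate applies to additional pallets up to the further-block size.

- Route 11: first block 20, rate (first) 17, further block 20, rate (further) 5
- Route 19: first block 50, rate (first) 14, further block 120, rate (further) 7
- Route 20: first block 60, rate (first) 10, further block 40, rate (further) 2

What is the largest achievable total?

1710

Order all 6 blocks by rate: Route 11/first 17 > Route 19/first 14 > Route 20/first 10 > Route 19/second 7 > Route 11/second 5 > Route 20/second 2.
Fill Route 11 first block (20 at 17) → 120 left.
Fill Route 19 first block (50 at 14) → 70 left.
Route 20/first (10): +60 → 10 left.
10 remain; put them into Route 19 second at 7.
Total = 17×20 + 14×50 + 10×60 + 7×10 = 1710.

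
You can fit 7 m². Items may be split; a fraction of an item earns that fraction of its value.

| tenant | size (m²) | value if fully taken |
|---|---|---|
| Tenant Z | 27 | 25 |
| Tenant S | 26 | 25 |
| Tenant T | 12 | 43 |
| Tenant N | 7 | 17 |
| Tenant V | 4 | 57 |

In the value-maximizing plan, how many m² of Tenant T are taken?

Sort by value density: Tenant V 57/4≈14.2, Tenant T 43/12≈3.58, Tenant N 17/7≈2.43, Tenant S 25/26≈0.962, Tenant Z 25/27≈0.926.
Tenant V: take in full, 4 m² for value 57 — 3 left.
Fill the last 3 m² with part of Tenant T: 3/12 of it earns 10.75.

3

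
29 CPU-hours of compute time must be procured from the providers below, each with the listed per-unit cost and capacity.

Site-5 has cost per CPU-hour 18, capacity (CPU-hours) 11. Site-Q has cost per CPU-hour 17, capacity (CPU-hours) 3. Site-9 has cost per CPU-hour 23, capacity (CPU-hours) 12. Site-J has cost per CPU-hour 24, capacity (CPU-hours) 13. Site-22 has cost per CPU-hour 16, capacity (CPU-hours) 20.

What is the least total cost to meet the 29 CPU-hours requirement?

Fill from the cheapest provider first.
Site-22 (16): use full 20 → 9 CPU-hours to go.
Take 3 from Site-Q at 17 → need 6 more.
Site-5 at 18: take 6 of its 11 → requirement met.
Site-9, Site-J: unused.
Cost = 20×16 + 3×17 + 6×18 = 479.

479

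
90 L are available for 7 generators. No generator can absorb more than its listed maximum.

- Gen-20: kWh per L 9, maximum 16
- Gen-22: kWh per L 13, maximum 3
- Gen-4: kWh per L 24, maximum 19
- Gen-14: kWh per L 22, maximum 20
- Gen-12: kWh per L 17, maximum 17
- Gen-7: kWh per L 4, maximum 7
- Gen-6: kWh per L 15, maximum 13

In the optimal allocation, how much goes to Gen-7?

Highest kWh per L first: Gen-4 24 > Gen-14 22 > Gen-12 17 > Gen-6 15 > Gen-22 13 > Gen-20 9 > Gen-7 4.
Give Gen-4 19 to hit its cap of 19 — 71 left.
Give Gen-14 20 to hit its cap of 20 — 51 left.
Gen-12: +17 to 17 (cap) — 34 left.
Gen-6: +13 to 13 (cap) — 21 left.
Gen-22: +3 to 3 (cap) — 18 left.
Gen-20: +16 to 16 (cap) — 2 left.
Gen-7 has room for 7 but only 2 remain, so it gets 2.

2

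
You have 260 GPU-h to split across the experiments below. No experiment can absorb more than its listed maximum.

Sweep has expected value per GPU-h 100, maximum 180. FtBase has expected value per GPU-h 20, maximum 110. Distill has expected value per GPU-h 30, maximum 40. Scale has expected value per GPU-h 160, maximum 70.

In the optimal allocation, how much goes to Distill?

10

Highest expected value per GPU-h first: Scale 160 > Sweep 100 > Distill 30 > FtBase 20.
Scale takes 70 to reach its cap of 70 ; 190 left.
Give Sweep 180 to hit its cap of 180 ; 10 left.
Only 10 left; Distill takes them to reach 10.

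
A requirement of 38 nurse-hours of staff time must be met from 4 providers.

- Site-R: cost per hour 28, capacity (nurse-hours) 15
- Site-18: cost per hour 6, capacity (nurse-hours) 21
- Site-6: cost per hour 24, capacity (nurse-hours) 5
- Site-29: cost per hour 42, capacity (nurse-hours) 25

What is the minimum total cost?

Fill from the cheapest provider first.
Site-18 at 6: take all 21 nurse-hours → 17 still needed.
Site-6 at 24: take all 5 nurse-hours → 12 still needed.
Take 12 from Site-R at 28 to finish.
Site-29: unused.
Cost = 21×6 + 5×24 + 12×28 = 582.

582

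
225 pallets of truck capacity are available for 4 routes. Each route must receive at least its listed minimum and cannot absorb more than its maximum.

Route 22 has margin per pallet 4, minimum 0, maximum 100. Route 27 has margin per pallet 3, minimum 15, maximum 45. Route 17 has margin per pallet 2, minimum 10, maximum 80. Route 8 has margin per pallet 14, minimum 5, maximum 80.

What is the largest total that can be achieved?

1645

Meeting every minimum uses 0+15+10+5 = 30 pallets, leaving 195.
Highest margin per pallet first: Route 8 14 > Route 22 4 > Route 27 3 > Route 17 2.
Route 8: +75 to 80 (cap) — 120 left.
Give Route 22 100 more to hit its cap of 100 — 20 left.
Route 27: +20 (room for 30) → 35. Pool exhausted.
Total = 4×100 + 3×35 + 2×10 + 14×80 = 1645.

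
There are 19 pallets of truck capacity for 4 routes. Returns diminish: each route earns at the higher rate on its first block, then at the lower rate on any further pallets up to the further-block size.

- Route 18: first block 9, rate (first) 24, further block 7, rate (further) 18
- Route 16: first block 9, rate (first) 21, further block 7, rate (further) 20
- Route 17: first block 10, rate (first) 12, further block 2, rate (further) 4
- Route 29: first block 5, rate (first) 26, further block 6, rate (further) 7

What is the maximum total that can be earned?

451

Order all 8 blocks by rate: Route 29/tier1 26 > Route 18/tier1 24 > Route 16/tier1 21 > Route 16/tier2 20 > Route 18/tier2 18 > Route 17/tier1 12 > Route 29/tier2 7 > Route 17/tier2 4.
Route 29 tier1 at 26: fill all 5 ; 14 left.
Route 18/tier1 (24): +9 ; 5 left.
Route 16/tier1: +5 of 9 at 21; pool empty.
Total = 26×5 + 24×9 + 21×5 = 451.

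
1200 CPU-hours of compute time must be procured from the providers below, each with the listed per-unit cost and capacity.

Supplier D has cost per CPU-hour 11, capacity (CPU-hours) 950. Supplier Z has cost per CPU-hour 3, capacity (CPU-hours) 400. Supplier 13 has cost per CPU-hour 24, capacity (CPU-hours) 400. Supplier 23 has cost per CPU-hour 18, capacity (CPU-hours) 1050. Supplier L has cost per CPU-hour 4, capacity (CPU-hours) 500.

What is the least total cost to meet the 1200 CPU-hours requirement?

Use providers in increasing cost order.
Supplier Z (3): use full 400 — 800 CPU-hours to go.
Supplier L at 4: take all 500 CPU-hours — 300 still needed.
Take 300 from Supplier D at 11 to finish.
Supplier 23, Supplier 13: unused.
Cost = 400×3 + 500×4 + 300×11 = 6500.

6500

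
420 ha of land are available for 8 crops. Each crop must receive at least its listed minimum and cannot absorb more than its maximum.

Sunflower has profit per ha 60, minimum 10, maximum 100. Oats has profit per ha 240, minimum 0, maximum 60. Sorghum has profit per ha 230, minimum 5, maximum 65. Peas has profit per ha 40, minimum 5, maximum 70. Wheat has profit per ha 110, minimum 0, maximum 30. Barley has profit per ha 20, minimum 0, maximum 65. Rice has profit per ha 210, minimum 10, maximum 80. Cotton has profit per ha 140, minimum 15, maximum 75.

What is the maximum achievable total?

66350

Meeting every minimum uses 10+0+5+5+0+0+10+15 = 45 ha, leaving 375.
Highest profit per ha first: Oats 240 > Sorghum 230 > Rice 210 > Cotton 140 > Wheat 110 > Sunflower 60 > Peas 40 > Barley 20.
Oats: +60 to 60 (cap) — 315 left.
Sorghum takes 60 more to reach its cap of 65 — 255 left.
Give Rice 70 more to hit its cap of 80 — 185 left.
Cotton takes 60 more to reach its cap of 75 — 125 left.
Give Wheat 30 more to hit its cap of 30 — 95 left.
Sunflower: +90 to 100 (cap) — 5 left.
Peas has room for 65 more but only 5 remain, so it gets 10.
Total = 60×100 + 240×60 + 230×65 + 40×10 + 110×30 + 210×80 + 140×75 = 66350.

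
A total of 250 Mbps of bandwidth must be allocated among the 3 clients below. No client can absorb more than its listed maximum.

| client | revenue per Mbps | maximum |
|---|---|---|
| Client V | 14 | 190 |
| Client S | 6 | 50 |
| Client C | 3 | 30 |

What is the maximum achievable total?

Rank by revenue per Mbps: Client V 14 > Client S 6 > Client C 3.
Client V: +190 to 190 (cap) → 60 left.
Give Client S 50 to hit its cap of 50 → 10 left.
Only 10 left; Client C takes them to reach 10.
Total = 14×190 + 6×50 + 3×10 = 2990.

2990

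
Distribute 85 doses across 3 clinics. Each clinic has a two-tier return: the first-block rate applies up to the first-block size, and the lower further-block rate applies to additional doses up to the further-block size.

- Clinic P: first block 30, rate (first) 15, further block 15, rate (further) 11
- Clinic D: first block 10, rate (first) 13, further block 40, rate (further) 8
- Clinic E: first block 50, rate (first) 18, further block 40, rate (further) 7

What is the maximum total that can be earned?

1415

Order all 6 blocks by rate: Clinic E/first 18 > Clinic P/first 15 > Clinic D/first 13 > Clinic P/second 11 > Clinic D/second 8 > Clinic E/second 7.
Clinic E/first (18): +50 → 35 left.
Clinic P first at 15: fill all 30 → 5 left.
Clinic D/first: +5 of 10 at 13; pool empty.
Total = 18×50 + 15×30 + 13×5 = 1415.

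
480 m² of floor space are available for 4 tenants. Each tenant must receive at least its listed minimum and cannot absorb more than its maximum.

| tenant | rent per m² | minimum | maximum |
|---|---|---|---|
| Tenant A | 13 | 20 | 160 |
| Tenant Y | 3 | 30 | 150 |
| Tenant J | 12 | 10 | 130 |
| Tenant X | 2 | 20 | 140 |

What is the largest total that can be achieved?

4170

Meeting every minimum uses 20+30+10+20 = 80 m², leaving 400.
Rank by rent per m²: Tenant A 13 > Tenant J 12 > Tenant Y 3 > Tenant X 2.
Give Tenant A 140 more to hit its cap of 160 — 260 left.
Give Tenant J 120 more to hit its cap of 130 — 140 left.
Tenant Y takes 120 more to reach its cap of 150 — 20 left.
Tenant X has room for 120 more but only 20 remain, so it gets 40.
Total = 13×160 + 3×150 + 12×130 + 2×40 = 4170.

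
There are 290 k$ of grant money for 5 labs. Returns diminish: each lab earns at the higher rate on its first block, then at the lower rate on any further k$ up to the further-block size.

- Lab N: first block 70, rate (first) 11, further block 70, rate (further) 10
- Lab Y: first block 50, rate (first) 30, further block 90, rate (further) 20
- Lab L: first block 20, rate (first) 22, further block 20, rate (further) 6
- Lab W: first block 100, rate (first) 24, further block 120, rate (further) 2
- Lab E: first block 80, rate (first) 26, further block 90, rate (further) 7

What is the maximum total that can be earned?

Treat each block as its own option and order by rate: Lab Y/first 30 > Lab E/first 26 > Lab W/first 24 > Lab L/first 22 > Lab Y/second 20 > Lab N/first 11 > Lab N/second 10 > Lab E/second 7 > Lab L/second 6 > Lab W/second 2.
Lab Y first at 30: fill all 50 — 240 left.
Lab E/first (26): +80 — 160 left.
Lab W/first (24): +100 — 60 left.
Fill Lab L first block (20 at 22) — 40 left.
Lab Y/second: +40 of 90 at 20; pool empty.
Total = 30×50 + 26×80 + 24×100 + 22×20 + 20×40 = 7220.

7220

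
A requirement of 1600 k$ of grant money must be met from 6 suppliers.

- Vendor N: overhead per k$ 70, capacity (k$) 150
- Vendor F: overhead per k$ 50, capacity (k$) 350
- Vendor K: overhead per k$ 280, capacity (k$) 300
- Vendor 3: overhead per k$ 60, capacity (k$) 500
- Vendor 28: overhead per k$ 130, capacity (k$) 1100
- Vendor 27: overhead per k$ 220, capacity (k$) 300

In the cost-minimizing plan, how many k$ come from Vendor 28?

Cheapest first:
Vendor F at 50: take all 350 k$ → 1250 still needed.
Vendor 3 at 60: take all 500 k$ → 750 still needed.
Vendor N (70): use full 150 → 600 k$ to go.
Vendor 28 at 130: take 600 of its 1100 → requirement met.
Vendor 27, Vendor K: unused.

600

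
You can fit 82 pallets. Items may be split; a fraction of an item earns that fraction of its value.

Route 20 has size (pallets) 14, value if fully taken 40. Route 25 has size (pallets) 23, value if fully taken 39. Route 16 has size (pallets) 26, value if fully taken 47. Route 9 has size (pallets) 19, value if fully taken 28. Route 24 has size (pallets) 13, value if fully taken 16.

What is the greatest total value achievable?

Rank by value-to-size ratio: Route 20 40/14≈2.86, Route 16 47/26≈1.81, Route 25 39/23≈1.7, Route 9 28/19≈1.47, Route 24 16/13≈1.23.
Route 20: take in full, 14 pallets for value 40 ; 68 left.
Route 16: take in full, 26 pallets for value 47 ; 42 left.
Take all of Route 25 (23 pallets, value 39) ; 19 pallets left.
All 19 pallets of Route 9 fit (value 28) ; 0 remain.
Total value = 154.

154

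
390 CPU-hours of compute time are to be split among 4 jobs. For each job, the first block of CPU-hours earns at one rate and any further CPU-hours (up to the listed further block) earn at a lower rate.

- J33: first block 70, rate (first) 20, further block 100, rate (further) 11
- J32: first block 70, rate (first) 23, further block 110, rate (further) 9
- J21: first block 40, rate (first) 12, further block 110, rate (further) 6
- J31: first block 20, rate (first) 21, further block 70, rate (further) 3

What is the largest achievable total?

5820

Treat each block as its own option and order by rate: J32/first 23 > J31/first 21 > J33/first 20 > J21/first 12 > J33/second 11 > J32/second 9 > J21/second 6 > J31/second 3.
Fill J32 first block (70 at 23) — 320 left.
J31/first (21): +20 — 300 left.
J33 first at 20: fill all 70 — 230 left.
Fill J21 first block (40 at 12) — 190 left.
J33/second (11): +100 — 90 left.
90 remain; put them into J32 second at 9.
Total = 23×70 + 21×20 + 20×70 + 12×40 + 11×100 + 9×90 = 5820.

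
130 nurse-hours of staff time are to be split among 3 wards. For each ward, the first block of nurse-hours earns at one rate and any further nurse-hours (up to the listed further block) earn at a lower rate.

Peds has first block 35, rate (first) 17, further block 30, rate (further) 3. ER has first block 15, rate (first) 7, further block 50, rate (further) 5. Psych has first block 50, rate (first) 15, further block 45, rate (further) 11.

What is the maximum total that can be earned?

Rank every tier by rate: Peds/T1 17 > Psych/T1 15 > Psych/T2 11 > ER/T1 7 > ER/T2 5 > Peds/T2 3.
Peds T1 at 17: fill all 35 → 95 left.
Psych T1 at 15: fill all 50 → 45 left.
Fill Psych T2 block (45 at 11) → 0 left.
Total = 17×35 + 15×50 + 11×45 = 1840.

1840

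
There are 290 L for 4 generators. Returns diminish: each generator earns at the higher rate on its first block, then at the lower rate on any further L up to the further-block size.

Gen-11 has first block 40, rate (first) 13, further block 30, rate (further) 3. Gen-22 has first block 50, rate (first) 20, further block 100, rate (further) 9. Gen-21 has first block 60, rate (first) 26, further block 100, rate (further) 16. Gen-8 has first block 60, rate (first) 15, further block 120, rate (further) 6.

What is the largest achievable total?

5320

Rank every tier by rate: Gen-21/T1 26 > Gen-22/T1 20 > Gen-21/T2 16 > Gen-8/T1 15 > Gen-11/T1 13 > Gen-22/T2 9 > Gen-8/T2 6 > Gen-11/T2 3.
Gen-21/T1 (26): +60 → 230 left.
Gen-22 T1 at 20: fill all 50 → 180 left.
Gen-21/T2 (16): +100 → 80 left.
Fill Gen-8 T1 block (60 at 15) → 20 left.
20 remain; put them into Gen-11 T1 at 13.
Total = 26×60 + 20×50 + 16×100 + 15×60 + 13×20 = 5320.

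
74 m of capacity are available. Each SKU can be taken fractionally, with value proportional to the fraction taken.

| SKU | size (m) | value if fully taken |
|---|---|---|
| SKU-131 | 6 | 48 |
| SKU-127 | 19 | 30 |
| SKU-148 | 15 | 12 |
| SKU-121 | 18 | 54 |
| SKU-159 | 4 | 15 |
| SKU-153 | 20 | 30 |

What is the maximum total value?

182.6

Rank by value-to-size ratio: SKU-131 48/6≈8, SKU-159 15/4≈3.75, SKU-121 54/18≈3, SKU-127 30/19≈1.58, SKU-153 30/20≈1.5, SKU-148 12/15≈0.8.
All 6 m of SKU-131 fit (value 48) — 68 remain.
All 4 m of SKU-159 fit (value 15) — 64 remain.
SKU-121: take in full, 18 m for value 54 — 46 left.
SKU-127: take in full, 19 m for value 30 — 27 left.
All 20 m of SKU-153 fit (value 30) — 7 remain.
Fill the last 7 m with part of SKU-148: 7/15 of it earns 5.6.
Total value = 182.6.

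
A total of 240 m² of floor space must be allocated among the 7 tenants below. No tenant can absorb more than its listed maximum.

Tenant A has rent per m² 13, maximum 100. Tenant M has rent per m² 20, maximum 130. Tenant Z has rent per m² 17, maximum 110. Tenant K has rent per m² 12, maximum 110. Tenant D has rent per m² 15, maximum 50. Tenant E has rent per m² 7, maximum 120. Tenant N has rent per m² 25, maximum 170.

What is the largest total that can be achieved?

5650

Rank by rent per m²: Tenant N 25 > Tenant M 20 > Tenant Z 17 > Tenant D 15 > Tenant A 13 > Tenant K 12 > Tenant E 7.
Tenant N: +170 to 170 (cap) ; 70 left.
Tenant M has room for 130 but only 70 remain, so it gets 70.
Total = 20×70 + 25×170 = 5650.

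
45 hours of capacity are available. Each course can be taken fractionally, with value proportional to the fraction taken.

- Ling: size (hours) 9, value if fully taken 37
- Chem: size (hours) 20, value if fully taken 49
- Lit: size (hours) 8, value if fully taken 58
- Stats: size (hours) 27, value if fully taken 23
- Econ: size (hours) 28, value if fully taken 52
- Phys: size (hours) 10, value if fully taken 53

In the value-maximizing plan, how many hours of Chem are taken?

18

Sort by value density: Lit 58/8≈7.25, Phys 53/10≈5.3, Ling 37/9≈4.11, Chem 49/20≈2.45, Econ 52/28≈1.86, Stats 23/27≈0.852.
Take all of Lit (8 hours, value 58) ; 37 hours left.
Take all of Phys (10 hours, value 53) ; 27 hours left.
Ling: take in full, 9 hours for value 37 ; 18 left.
Only 18 hours remain; take 18/20 of Chem for value 49×18/20 = 44.1.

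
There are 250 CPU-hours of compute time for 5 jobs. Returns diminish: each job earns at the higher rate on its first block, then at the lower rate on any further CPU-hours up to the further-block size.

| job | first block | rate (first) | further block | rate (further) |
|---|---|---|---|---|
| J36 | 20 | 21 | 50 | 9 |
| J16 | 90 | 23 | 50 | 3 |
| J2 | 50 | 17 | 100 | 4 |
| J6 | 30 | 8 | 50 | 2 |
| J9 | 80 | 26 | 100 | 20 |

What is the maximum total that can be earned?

Order all 10 blocks by rate: J9/first 26 > J16/first 23 > J36/first 21 > J9/second 20 > J2/first 17 > J36/second 9 > J6/first 8 > J2/second 4 > J16/second 3 > J6/second 2.
J9 first at 26: fill all 80 → 170 left.
J16 first at 23: fill all 90 → 80 left.
J36 first at 21: fill all 20 → 60 left.
60 remain; put them into J9 second at 20.
Total = 26×80 + 23×90 + 21×20 + 20×60 = 5770.

5770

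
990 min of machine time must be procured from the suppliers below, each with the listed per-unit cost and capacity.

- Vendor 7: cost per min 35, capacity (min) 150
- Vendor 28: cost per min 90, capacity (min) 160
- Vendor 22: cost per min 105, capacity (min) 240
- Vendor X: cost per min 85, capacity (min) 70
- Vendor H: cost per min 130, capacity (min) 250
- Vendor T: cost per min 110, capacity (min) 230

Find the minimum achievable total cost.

94300

Cheapest first:
Vendor 7 at 35: take all 150 min ; 840 still needed.
Vendor X (85): use full 70 ; 770 min to go.
Vendor 28 at 90: take all 160 min ; 610 still needed.
Vendor 22 (105): use full 240 ; 370 min to go.
Take 230 from Vendor T at 110 ; need 140 more.
Vendor H (130): take the remaining 140 ; done.
Cost = 150×35 + 70×85 + 160×90 + 240×105 + 230×110 + 140×130 = 94300.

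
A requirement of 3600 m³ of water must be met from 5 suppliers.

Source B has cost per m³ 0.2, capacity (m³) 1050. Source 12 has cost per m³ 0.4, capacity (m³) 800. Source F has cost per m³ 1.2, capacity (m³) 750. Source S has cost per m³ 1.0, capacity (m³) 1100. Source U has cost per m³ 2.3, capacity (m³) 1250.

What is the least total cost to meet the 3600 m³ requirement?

Cheapest first:
Take 1050 from Source B at 0.2 — need 2550 more.
Source 12 (0.4): use full 800 — 1750 m³ to go.
Source S at 1.0: take all 1100 m³ — 650 still needed.
Source F at 1.2: take 650 of its 750 — requirement met.
Source U: unused.
Cost = 1050×0.2 + 800×0.4 + 1100×1.0 + 650×1.2 = 2410.

2410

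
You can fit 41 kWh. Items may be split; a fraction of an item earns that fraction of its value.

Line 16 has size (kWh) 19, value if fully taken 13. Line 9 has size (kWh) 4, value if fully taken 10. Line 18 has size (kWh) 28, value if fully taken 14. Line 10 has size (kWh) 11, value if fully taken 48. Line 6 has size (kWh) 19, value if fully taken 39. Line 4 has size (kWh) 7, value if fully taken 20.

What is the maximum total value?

117

Sort by value density: Line 10 48/11≈4.36, Line 4 20/7≈2.86, Line 9 10/4≈2.5, Line 6 39/19≈2.05, Line 16 13/19≈0.684, Line 18 14/28≈0.5.
Take all of Line 10 (11 kWh, value 48) → 30 kWh left.
Line 4: take in full, 7 kWh for value 20 → 23 left.
Take all of Line 9 (4 kWh, value 10) → 19 kWh left.
All 19 kWh of Line 6 fit (value 39) → 0 remain.
Total value = 117.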